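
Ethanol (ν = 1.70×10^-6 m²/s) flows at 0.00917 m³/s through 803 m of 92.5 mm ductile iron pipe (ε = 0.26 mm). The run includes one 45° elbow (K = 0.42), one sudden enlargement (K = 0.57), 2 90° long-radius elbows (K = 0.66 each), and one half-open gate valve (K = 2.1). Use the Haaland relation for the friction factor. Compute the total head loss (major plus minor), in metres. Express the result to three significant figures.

H_L ≈ 23.0 m

V = 4Q/(πD²) = 1.365 m/s; V²/2g = 0.09491 m
Re = 7.42×10^4, ε/D = 0.00281 → f = 0.02736 (Haaland)
Major: h_f = f(L/D)·V²/2g = 0.02736·8681·0.09491 = 22.54 m
Minor: ΣK = 4.41; h_m = ΣK·V²/2g = 0.4185 m
Total H_L = 22.54 + 0.4185 = 22.96 m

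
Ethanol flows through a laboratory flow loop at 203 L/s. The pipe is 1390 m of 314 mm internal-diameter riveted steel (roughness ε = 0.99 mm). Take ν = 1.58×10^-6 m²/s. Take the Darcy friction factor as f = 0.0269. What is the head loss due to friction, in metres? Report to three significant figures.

V = 4Q/(πD²) = 4·0.203/(π·0.314²) = 2.621 m/s
h_f = f(L/D)V²/(2g) = 0.02690·(1390/0.314)·2.621²/(2·9.81) = 41.71 m

h_f ≈ 41.7 m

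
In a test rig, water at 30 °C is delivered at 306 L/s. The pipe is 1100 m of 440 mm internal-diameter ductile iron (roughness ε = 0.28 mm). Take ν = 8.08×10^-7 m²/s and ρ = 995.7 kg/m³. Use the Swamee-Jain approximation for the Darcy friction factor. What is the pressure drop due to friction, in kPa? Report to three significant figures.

V = 4Q/(πD²) = 4·0.306/(π·0.440²) = 2.012 m/s
Re = VD/ν = 2.012·0.440/8.08×10^-7 = 1.10×10^6 → turbulent
ε/D = 0.28/440 = 6.36×10^-4
Swamee-Jain: f = 0.01812
h_f = f(L/D)V²/(2g) = 0.01812·(1100/0.440)·2.012²/(2·9.81) = 9.351 m
Δp = ρg·h_f = 995.7·9.81·9.351 = 91.34 kPa

Δp ≈ 91.3 kPa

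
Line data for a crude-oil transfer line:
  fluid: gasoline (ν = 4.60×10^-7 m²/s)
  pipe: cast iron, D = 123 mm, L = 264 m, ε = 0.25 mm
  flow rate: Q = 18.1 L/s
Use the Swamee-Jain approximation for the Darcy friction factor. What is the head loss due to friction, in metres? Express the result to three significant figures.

V = 4Q/(πD²) = 4·0.0181/(π·0.123²) = 1.523 m/s
Re = VD/ν = 1.523·0.123/4.60×10^-7 = 4.07×10^5 → turbulent
ε/D = 0.25/123 = 0.00203
Swamee-Jain: f = 0.02409
h_f = f(L/D)V²/(2g) = 0.02409·(264/0.123)·1.523²/(2·9.81) = 6.115 m

h_f ≈ 6.12 m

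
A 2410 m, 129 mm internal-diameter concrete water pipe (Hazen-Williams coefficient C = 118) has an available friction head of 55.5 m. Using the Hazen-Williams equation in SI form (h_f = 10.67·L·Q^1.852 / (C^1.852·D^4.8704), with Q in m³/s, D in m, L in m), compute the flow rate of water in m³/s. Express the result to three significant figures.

Rearranging: Q = [h_f·C^1.852·D^4.8704 / (10.67·L)]^(1/1.852)
Q = [55.5·118^1.852·0.129^4.8704 / (10.67·2410)]^0.540 = 0.01965 m³/s

Q ≈ 0.0197 m³/s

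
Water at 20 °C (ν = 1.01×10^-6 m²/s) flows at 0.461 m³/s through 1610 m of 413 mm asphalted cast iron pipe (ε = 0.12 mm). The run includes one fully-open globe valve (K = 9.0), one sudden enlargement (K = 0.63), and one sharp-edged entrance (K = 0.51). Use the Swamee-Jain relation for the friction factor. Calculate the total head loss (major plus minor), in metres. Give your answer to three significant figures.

V = 4Q/(πD²) = 3.441 m/s; V²/2g = 0.6036 m
Re = 1.41×10^6, ε/D = 2.91×10^-4 → f = 0.01546 (Swamee-Jain)
Major: h_f = f(L/D)·V²/2g = 0.01546·3898·0.6036 = 36.39 m
Minor: ΣK = 10.1; h_m = ΣK·V²/2g = 6.120 m
Total H_L = 36.39 + 6.120 = 42.51 m

H_L ≈ 42.5 m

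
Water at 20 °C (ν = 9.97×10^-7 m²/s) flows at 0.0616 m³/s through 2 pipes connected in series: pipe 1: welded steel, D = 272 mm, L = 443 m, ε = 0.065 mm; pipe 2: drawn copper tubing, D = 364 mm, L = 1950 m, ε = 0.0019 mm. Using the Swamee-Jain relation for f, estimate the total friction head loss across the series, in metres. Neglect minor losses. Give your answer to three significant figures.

Pipe 1: V = 1.060 m/s, Re = 2.89×10^5, ε/D = 2.39×10^-4, f = 0.01668, h_1 = f(L/D)V²/2g = 1.556 m
Pipe 2: V = 0.5920 m/s, Re = 2.16×10^5, ε/D = 5.22×10^-6, f = 0.01535, h_2 = f(L/D)V²/2g = 1.469 m
Series → Q common, losses add: H = Σh = 3.025 m

H ≈ 3.02 m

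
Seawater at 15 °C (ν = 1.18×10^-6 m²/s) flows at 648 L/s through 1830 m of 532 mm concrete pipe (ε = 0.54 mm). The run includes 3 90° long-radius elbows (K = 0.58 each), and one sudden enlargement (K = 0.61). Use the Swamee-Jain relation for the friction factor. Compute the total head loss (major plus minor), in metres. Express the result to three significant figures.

H_L ≈ 30.8 m

V = 4Q/(πD²) = 2.915 m/s; V²/2g = 0.4331 m
Re = 1.31×10^6, ε/D = 0.00102 → f = 0.02001 (Swamee-Jain)
Major: h_f = f(L/D)·V²/2g = 0.02001·3440·0.4331 = 29.82 m
Minor: ΣK = 2.35; h_m = ΣK·V²/2g = 1.018 m
Total H_L = 29.82 + 1.018 = 30.84 m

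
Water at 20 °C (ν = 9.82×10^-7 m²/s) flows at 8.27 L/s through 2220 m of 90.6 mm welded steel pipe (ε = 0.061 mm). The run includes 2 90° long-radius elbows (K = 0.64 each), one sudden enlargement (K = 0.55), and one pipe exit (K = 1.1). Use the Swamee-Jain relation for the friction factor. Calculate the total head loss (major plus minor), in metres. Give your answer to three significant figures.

H_L ≈ 42.9 m

V = 4Q/(πD²) = 1.283 m/s; V²/2g = 0.08387 m
Re = 1.18×10^5, ε/D = 6.73×10^-4 → f = 0.02075 (Swamee-Jain)
Major: h_f = f(L/D)·V²/2g = 0.02075·24503·0.08387 = 42.64 m
Minor: ΣK = 2.93; h_m = ΣK·V²/2g = 0.2457 m
Total H_L = 42.64 + 0.2457 = 42.89 m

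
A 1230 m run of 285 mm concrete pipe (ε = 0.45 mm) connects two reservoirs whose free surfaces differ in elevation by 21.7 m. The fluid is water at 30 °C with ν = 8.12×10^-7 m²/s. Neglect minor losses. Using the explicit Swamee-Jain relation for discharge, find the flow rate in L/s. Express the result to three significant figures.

Q ≈ 134 L/s

Swamee-Jain (Type II): Q = -0.965·√(gD⁵h_f/L)·ln[ε/(3.7D) + √(3.17ν²L/(gD³h_f))]
√(gD⁵h_f/L) = √(9.81·0.285⁵·21.7/1230) = 0.01804
ε/(3.7D) = 4.27×10^-4; √(3.17ν²L/(gD³h_f)) = 2.28×10^-5
Q = -0.965·0.01804·ln(4.496×10^-4) = 0.1342 m³/s
Check: V = 2.10 m/s, Re = 7.38×10^5, f = 0.02241, h_f = 21.8 m ≈ 21.7 m ✓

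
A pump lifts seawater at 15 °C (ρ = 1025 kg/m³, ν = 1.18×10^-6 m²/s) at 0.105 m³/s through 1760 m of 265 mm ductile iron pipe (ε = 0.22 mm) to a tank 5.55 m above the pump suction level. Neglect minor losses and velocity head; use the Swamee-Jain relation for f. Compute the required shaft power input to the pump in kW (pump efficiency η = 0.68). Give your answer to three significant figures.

V = 4Q/(πD²) = 1.904 m/s; Re = 4.28×10^5; ε/D = 8.30×10^-4; f = 0.01969
h_f = f(L/D)V²/2g = 24.16 m
Total head H = z + h_f = 5.55 + 24.16 = 29.71 m
P_hyd = ρgQH = 1025·9.81·0.105·29.71 = 31.37 kW
P_shaft = P_hyd/η = 31.37/0.68 = 46.13 kW

P_shaft ≈ 46.1 kW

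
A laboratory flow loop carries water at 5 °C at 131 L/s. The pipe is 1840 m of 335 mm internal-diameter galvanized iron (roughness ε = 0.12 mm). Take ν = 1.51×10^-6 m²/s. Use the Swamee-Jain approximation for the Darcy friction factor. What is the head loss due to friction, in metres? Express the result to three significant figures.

h_f ≈ 10.7 m

V = 4Q/(πD²) = 4·0.131/(π·0.335²) = 1.486 m/s
Re = VD/ν = 1.486·0.335/1.51×10^-6 = 3.30×10^5 → turbulent
ε/D = 0.12/335 = 3.58×10^-4
Swamee-Jain: f = 0.01732
h_f = f(L/D)V²/(2g) = 0.01732·(1840/0.335)·1.486²/(2·9.81) = 10.71 m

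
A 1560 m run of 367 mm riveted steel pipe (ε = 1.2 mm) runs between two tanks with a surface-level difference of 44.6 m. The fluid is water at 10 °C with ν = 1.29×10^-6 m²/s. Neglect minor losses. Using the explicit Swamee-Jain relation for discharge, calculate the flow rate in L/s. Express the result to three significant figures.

Swamee-Jain (Type II): Q = -0.965·√(gD⁵h_f/L)·ln[ε/(3.7D) + √(3.17ν²L/(gD³h_f))]
√(gD⁵h_f/L) = √(9.81·0.367⁵·44.6/1560) = 0.04321
ε/(3.7D) = 8.84×10^-4; √(3.17ν²L/(gD³h_f)) = 1.95×10^-5
Q = -0.965·0.04321·ln(9.032×10^-4) = 0.2923 m³/s
Check: V = 2.76 m/s, Re = 7.86×10^5, f = 0.02705, h_f = 44.7 m ≈ 44.6 m ✓

Q ≈ 292 L/s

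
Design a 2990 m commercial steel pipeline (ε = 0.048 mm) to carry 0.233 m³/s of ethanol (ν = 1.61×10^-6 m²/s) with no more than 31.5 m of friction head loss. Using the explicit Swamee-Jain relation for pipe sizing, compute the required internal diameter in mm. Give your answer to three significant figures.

D ≈ 367 mm

Swamee-Jain (Type III): D = 0.66·[ε^1.25·(LQ²/(gh_f))^4.75 + ν·Q^9.4·(L/(gh_f))^5.2]^0.04
LQ²/(gh_f) = 0.5253; L/(gh_f) = 9.676
Term 1 = ε^1.25·(…)^4.75 = 1.88×10^-7; Term 2 = ν·Q^9.4·(…)^5.2 = 2.43×10^-7
D = 0.66·(1.88×10^-7 + 2.43×10^-7)^0.04 = 0.3672 m = 367 mm
Check: V = 2.20 m/s, Re = 5.02×10^5, f = 0.01481, h_f = 29.7 m ≈ 31.5 m ✓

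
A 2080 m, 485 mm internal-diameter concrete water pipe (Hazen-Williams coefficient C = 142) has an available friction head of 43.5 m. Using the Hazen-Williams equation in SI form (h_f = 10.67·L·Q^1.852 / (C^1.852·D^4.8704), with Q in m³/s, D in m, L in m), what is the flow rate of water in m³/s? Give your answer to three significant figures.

Q ≈ 0.731 m³/s

Rearranging: Q = [h_f·C^1.852·D^4.8704 / (10.67·L)]^(1/1.852)
Q = [43.5·142^1.852·0.485^4.8704 / (10.67·2080)]^0.540 = 0.7308 m³/s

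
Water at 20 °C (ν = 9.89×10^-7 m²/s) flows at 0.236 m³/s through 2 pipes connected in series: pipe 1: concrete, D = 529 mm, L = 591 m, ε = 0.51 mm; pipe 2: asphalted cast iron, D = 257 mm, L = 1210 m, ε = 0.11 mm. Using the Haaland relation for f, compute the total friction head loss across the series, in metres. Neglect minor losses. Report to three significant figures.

H ≈ 83.7 m

Pipe 1: V = 1.074 m/s, Re = 5.74×10^5, ε/D = 9.64×10^-4, f = 0.01997, h_1 = f(L/D)V²/2g = 1.311 m
Pipe 2: V = 4.549 m/s, Re = 1.18×10^6, ε/D = 4.28×10^-4, f = 0.01658, h_2 = f(L/D)V²/2g = 82.36 m
Series → Q common, losses add: H = Σh = 83.67 m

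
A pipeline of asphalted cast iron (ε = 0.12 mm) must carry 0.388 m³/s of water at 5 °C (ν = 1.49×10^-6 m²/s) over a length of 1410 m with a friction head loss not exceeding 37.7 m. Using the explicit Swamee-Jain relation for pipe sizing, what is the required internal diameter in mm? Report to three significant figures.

Swamee-Jain (Type III): D = 0.66·[ε^1.25·(LQ²/(gh_f))^4.75 + ν·Q^9.4·(L/(gh_f))^5.2]^0.04
LQ²/(gh_f) = 0.5739; L/(gh_f) = 3.812
Term 1 = ε^1.25·(…)^4.75 = 8.99×10^-7; Term 2 = ν·Q^9.4·(…)^5.2 = 2.14×10^-7
D = 0.66·(8.99×10^-7 + 2.14×10^-7)^0.04 = 0.3814 m = 381 mm
Check: V = 3.40 m/s, Re = 8.69×10^5, f = 0.01598, h_f = 34.7 m ≈ 37.7 m ✓

D ≈ 381 mm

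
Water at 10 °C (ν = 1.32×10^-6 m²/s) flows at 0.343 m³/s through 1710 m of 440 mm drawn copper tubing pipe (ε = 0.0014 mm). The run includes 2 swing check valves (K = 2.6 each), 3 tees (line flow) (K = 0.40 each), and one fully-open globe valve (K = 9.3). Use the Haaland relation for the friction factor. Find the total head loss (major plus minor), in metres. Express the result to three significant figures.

H_L ≈ 16.4 m

V = 4Q/(πD²) = 2.256 m/s; V²/2g = 0.2594 m
Re = 7.52×10^5, ε/D = 3.18×10^-6 → f = 0.01221 (Haaland)
Major: h_f = f(L/D)·V²/2g = 0.01221·3886·0.2594 = 12.30 m
Minor: ΣK = 15.7; h_m = ΣK·V²/2g = 4.072 m
Total H_L = 12.30 + 4.072 = 16.37 m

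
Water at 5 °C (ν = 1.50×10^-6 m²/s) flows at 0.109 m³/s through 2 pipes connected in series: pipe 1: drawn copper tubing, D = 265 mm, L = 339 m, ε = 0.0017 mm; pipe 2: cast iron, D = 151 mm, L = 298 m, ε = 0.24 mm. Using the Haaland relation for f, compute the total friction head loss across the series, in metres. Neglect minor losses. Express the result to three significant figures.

Pipe 1: V = 1.976 m/s, Re = 3.49×10^5, ε/D = 6.42×10^-6, f = 0.01400, h_1 = f(L/D)V²/2g = 3.565 m
Pipe 2: V = 6.087 m/s, Re = 6.13×10^5, ε/D = 0.00159, f = 0.02241, h_2 = f(L/D)V²/2g = 83.50 m
Series → Q common, losses add: H = Σh = 87.06 m

H ≈ 87.1 m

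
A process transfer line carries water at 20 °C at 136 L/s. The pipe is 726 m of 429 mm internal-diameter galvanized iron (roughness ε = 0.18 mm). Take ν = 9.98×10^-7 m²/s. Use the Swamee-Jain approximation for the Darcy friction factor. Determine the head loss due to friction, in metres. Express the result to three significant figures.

V = 4Q/(πD²) = 4·0.136/(π·0.429²) = 0.9409 m/s
Re = VD/ν = 0.9409·0.429/9.98×10^-7 = 4.04×10^5 → turbulent
ε/D = 0.18/429 = 4.20×10^-4
Swamee-Jain: f = 0.01747
h_f = f(L/D)V²/(2g) = 0.01747·(726/0.429)·0.9409²/(2·9.81) = 1.334 m

h_f ≈ 1.33 m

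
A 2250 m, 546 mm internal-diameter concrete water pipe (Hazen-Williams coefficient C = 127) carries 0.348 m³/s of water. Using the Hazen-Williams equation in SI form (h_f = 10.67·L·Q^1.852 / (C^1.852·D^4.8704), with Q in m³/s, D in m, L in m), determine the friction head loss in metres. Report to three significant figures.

h_f ≈ 8.22 m

h_f = 10.67·2250·0.348^1.852 / (127^1.852·0.546^4.8704) = 8.224 m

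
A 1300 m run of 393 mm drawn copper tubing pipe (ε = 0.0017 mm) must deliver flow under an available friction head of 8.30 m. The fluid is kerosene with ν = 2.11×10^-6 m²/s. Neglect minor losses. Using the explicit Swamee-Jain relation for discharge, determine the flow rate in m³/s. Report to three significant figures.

Swamee-Jain (Type II): Q = -0.965·√(gD⁵h_f/L)·ln[ε/(3.7D) + √(3.17ν²L/(gD³h_f))]
√(gD⁵h_f/L) = √(9.81·0.393⁵·8.30/1300) = 0.02423
ε/(3.7D) = 1.17×10^-6; √(3.17ν²L/(gD³h_f)) = 6.09×10^-5
Q = -0.965·0.02423·ln(6.210×10^-5) = 0.2265 m³/s
Check: V = 1.87 m/s, Re = 3.48×10^5, f = 0.01404, h_f = 8.25 m ≈ 8.30 m ✓

Q ≈ 0.227 m³/s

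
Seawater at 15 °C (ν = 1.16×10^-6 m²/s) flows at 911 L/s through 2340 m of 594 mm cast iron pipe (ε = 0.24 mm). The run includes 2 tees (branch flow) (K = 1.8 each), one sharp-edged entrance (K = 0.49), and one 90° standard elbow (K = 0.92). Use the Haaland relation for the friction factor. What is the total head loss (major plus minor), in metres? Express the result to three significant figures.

H_L ≈ 38.1 m

V = 4Q/(πD²) = 3.287 m/s; V²/2g = 0.5508 m
Re = 1.68×10^6, ε/D = 4.04×10^-4 → f = 0.01627 (Haaland)
Major: h_f = f(L/D)·V²/2g = 0.01627·3939·0.5508 = 35.31 m
Minor: ΣK = 5.01; h_m = ΣK·V²/2g = 2.760 m
Total H_L = 35.31 + 2.760 = 38.07 m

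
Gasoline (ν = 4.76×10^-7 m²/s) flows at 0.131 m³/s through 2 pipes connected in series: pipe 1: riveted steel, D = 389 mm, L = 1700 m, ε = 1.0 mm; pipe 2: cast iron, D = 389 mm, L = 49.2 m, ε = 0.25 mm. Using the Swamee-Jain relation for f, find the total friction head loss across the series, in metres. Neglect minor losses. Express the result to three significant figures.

H ≈ 6.99 m

Pipe 1: V = 1.102 m/s, Re = 9.01×10^5, ε/D = 0.00257, f = 0.02531, h_1 = f(L/D)V²/2g = 6.850 m
Pipe 2: V = 1.102 m/s, Re = 9.01×10^5, ε/D = 6.43×10^-4, f = 0.01825, h_2 = f(L/D)V²/2g = 0.1429 m
Series → Q common, losses add: H = Σh = 6.993 m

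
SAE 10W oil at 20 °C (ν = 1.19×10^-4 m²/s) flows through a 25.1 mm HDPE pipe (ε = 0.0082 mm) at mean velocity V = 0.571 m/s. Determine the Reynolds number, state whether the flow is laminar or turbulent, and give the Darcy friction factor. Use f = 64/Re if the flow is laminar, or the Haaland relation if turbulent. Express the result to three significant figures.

Re = VD/ν = 0.5710·0.0251/1.19×10^-4 = 120
Re < 2300 → laminar → f = 64/Re = 0.5314

Re ≈ 120; laminar; f = 64/Re ≈ 0.531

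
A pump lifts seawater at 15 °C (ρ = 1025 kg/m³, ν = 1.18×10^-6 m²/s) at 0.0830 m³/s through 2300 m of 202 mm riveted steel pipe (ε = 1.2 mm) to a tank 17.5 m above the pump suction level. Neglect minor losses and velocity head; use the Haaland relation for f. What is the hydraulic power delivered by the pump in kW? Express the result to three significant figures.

V = 4Q/(πD²) = 2.590 m/s; Re = 4.43×10^5; ε/D = 0.00594; f = 0.03226
h_f = f(L/D)V²/2g = 125.6 m
Total head H = z + h_f = 17.5 + 125.6 = 143.1 m
P_hyd = ρgQH = 1025·9.81·0.0830·143.1 = 119.4 kW

P_hyd ≈ 119 kW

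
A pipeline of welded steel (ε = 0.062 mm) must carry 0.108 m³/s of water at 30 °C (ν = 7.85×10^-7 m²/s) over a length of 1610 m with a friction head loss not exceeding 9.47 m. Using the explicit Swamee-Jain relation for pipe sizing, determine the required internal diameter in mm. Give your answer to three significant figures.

Swamee-Jain (Type III): D = 0.66·[ε^1.25·(LQ²/(gh_f))^4.75 + ν·Q^9.4·(L/(gh_f))^5.2]^0.04
LQ²/(gh_f) = 0.2021; L/(gh_f) = 17.33
Term 1 = ε^1.25·(…)^4.75 = 2.77×10^-9; Term 2 = ν·Q^9.4·(…)^5.2 = 1.78×10^-9
D = 0.66·(2.77×10^-9 + 1.78×10^-9)^0.04 = 0.3061 m = 306 mm
Check: V = 1.47 m/s, Re = 5.72×10^5, f = 0.01536, h_f = 8.87 m ≈ 9.47 m ✓

D ≈ 306 mm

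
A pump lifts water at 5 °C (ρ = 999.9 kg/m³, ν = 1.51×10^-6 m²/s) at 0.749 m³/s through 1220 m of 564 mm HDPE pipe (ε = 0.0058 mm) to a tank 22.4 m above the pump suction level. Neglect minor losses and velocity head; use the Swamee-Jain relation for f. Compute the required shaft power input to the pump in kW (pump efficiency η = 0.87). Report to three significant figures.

P_shaft ≈ 287 kW

V = 4Q/(πD²) = 2.998 m/s; Re = 1.12×10^6; ε/D = 1.03×10^-5; f = 0.01166
h_f = f(L/D)V²/2g = 11.55 m
Total head H = z + h_f = 22.4 + 11.55 = 33.95 m
P_hyd = ρgQH = 999.9·9.81·0.749·33.95 = 249.5 kW
P_shaft = P_hyd/η = 249.5/0.87 = 286.7 kW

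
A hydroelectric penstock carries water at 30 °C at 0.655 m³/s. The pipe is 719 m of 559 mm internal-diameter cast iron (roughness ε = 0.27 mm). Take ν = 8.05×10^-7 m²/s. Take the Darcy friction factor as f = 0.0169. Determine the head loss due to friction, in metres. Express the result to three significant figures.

V = 4Q/(πD²) = 4·0.655/(π·0.559²) = 2.669 m/s
h_f = f(L/D)V²/(2g) = 0.01690·(719/0.559)·2.669²/(2·9.81) = 7.892 m

h_f ≈ 7.89 m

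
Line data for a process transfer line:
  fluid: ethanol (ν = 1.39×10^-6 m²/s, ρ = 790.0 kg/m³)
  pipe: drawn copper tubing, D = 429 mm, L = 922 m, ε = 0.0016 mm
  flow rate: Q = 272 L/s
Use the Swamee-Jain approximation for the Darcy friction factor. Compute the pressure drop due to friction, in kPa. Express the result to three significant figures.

Δp ≈ 38.5 kPa

V = 4Q/(πD²) = 4·0.272/(π·0.429²) = 1.882 m/s
Re = VD/ν = 1.882·0.429/1.39×10^-6 = 5.81×10^5 → turbulent
ε/D = 0.0016/429 = 3.73×10^-6
Swamee-Jain: f = 0.01281
h_f = f(L/D)V²/(2g) = 0.01281·(922/0.429)·1.882²/(2·9.81) = 4.970 m
Δp = ρg·h_f = 790.0·9.81·4.970 = 38.52 kPa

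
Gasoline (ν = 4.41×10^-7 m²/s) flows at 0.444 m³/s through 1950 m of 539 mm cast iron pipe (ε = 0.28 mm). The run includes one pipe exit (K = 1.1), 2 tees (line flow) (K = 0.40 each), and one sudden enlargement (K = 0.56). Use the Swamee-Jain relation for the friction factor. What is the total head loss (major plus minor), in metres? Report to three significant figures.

V = 4Q/(πD²) = 1.946 m/s; V²/2g = 0.1930 m
Re = 2.38×10^6, ε/D = 5.19×10^-4 → f = 0.01712 (Swamee-Jain)
Major: h_f = f(L/D)·V²/2g = 0.01712·3618·0.1930 = 11.95 m
Minor: ΣK = 2.46; h_m = ΣK·V²/2g = 0.4748 m
Total H_L = 11.95 + 0.4748 = 12.43 m

H_L ≈ 12.4 m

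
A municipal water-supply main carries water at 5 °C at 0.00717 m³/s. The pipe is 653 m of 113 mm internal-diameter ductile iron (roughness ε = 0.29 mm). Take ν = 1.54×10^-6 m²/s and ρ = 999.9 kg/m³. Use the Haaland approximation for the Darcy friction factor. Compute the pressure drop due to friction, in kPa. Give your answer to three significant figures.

Δp ≈ 40.5 kPa

V = 4Q/(πD²) = 4·0.00717/(π·0.113²) = 0.7149 m/s
Re = VD/ν = 0.7149·0.113/1.54×10^-6 = 5.25×10^4 → turbulent
ε/D = 0.29/113 = 0.00257
Haaland: f = 0.02745
h_f = f(L/D)V²/(2g) = 0.02745·(653/0.113)·0.7149²/(2·9.81) = 4.132 m
Δp = ρg·h_f = 999.9·9.81·4.132 = 40.53 kPa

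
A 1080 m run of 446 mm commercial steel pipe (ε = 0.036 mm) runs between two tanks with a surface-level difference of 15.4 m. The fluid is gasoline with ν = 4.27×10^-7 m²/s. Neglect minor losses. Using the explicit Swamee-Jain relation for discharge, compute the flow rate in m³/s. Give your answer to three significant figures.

Q ≈ 0.502 m³/s

Swamee-Jain (Type II): Q = -0.965·√(gD⁵h_f/L)·ln[ε/(3.7D) + √(3.17ν²L/(gD³h_f))]
√(gD⁵h_f/L) = √(9.81·0.446⁵·15.4/1080) = 0.04968
ε/(3.7D) = 2.18×10^-5; √(3.17ν²L/(gD³h_f)) = 6.82×10^-6
Q = -0.965·0.04968·ln(2.864×10^-5) = 0.5015 m³/s
Check: V = 3.21 m/s, Re = 3.35×10^6, f = 0.01218, h_f = 15.5 m ≈ 15.4 m ✓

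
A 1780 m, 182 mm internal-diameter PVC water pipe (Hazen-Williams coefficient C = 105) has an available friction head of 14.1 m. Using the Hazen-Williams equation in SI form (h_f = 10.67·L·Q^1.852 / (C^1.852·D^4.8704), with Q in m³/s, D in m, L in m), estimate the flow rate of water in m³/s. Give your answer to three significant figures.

Q ≈ 0.0243 m³/s

Rearranging: Q = [h_f·C^1.852·D^4.8704 / (10.67·L)]^(1/1.852)
Q = [14.1·105^1.852·0.182^4.8704 / (10.67·1780)]^0.540 = 0.02430 m³/s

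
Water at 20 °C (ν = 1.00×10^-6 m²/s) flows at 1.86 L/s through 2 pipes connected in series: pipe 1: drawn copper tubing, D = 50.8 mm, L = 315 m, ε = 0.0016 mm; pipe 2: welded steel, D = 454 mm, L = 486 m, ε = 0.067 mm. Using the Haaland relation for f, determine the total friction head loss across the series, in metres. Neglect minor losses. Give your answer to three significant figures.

Pipe 1: V = 0.9177 m/s, Re = 4.66×10^4, ε/D = 3.15×10^-5, f = 0.02112, h_1 = f(L/D)V²/2g = 5.621 m
Pipe 2: V = 0.01149 m/s, Re = 5220, ε/D = 1.48×10^-4, f = 0.03736, h_2 = f(L/D)V²/2g = 2.691×10^-4 m
Series → Q common, losses add: H = Σh = 5.621 m

H ≈ 5.62 m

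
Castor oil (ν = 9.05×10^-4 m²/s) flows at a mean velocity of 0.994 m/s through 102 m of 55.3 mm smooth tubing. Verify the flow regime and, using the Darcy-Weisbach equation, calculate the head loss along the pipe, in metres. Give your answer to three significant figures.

h_f ≈ 97.9 m

Re = VD/ν = 0.994·0.05530/9.05×10^-4 = 60.7 → laminar (Re < 2300)
f = 64/Re = 1.054
h_f = f(L/D)V²/(2g) = 1.054·(102/0.05530)·0.994²/(2·9.81) = 97.87 m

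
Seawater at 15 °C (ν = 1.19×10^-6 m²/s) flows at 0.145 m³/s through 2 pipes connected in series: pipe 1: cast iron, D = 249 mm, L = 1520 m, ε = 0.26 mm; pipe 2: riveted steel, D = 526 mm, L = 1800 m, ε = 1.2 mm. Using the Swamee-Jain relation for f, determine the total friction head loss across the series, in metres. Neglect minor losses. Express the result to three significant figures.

H ≈ 58.3 m

Pipe 1: V = 2.978 m/s, Re = 6.23×10^5, ε/D = 0.00104, f = 0.02042, h_1 = f(L/D)V²/2g = 56.34 m
Pipe 2: V = 0.6673 m/s, Re = 2.95×10^5, ε/D = 0.00228, f = 0.02497, h_2 = f(L/D)V²/2g = 1.939 m
Series → Q common, losses add: H = Σh = 58.28 m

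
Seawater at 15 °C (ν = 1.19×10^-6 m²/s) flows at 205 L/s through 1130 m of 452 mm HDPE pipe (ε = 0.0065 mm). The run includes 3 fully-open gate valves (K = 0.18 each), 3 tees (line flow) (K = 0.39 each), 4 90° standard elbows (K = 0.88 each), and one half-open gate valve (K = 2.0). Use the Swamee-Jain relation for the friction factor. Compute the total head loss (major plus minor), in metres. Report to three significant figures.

H_L ≈ 3.39 m

V = 4Q/(πD²) = 1.278 m/s; V²/2g = 0.08319 m
Re = 4.85×10^5, ε/D = 1.44×10^-5 → f = 0.01339 (Swamee-Jain)
Major: h_f = f(L/D)·V²/2g = 0.01339·2500·0.08319 = 2.784 m
Minor: ΣK = 7.23; h_m = ΣK·V²/2g = 0.6015 m
Total H_L = 2.784 + 0.6015 = 3.386 m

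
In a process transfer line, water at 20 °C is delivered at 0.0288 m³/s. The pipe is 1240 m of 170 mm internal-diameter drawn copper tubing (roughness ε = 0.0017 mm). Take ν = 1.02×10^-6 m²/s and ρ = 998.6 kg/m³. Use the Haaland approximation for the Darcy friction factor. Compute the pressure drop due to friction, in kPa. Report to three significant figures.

Δp ≈ 90.3 kPa

V = 4Q/(πD²) = 4·0.0288/(π·0.170²) = 1.269 m/s
Re = VD/ν = 1.269·0.170/1.02×10^-6 = 2.11×10^5 → turbulent
ε/D = 0.0017/170 = 1.00×10^-5
Haaland: f = 0.01539
h_f = f(L/D)V²/(2g) = 0.01539·(1240/0.170)·1.269²/(2·9.81) = 9.214 m
Δp = ρg·h_f = 998.6·9.81·9.214 = 90.26 kPa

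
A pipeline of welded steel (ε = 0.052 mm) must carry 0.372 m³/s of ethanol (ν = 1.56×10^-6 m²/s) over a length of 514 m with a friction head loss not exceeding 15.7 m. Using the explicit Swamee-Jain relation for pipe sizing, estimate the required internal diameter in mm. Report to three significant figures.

D ≈ 355 mm

Swamee-Jain (Type III): D = 0.66·[ε^1.25·(LQ²/(gh_f))^4.75 + ν·Q^9.4·(L/(gh_f))^5.2]^0.04
LQ²/(gh_f) = 0.4618; L/(gh_f) = 3.337
Term 1 = ε^1.25·(…)^4.75 = 1.13×10^-7; Term 2 = ν·Q^9.4·(…)^5.2 = 7.55×10^-8
D = 0.66·(1.13×10^-7 + 7.55×10^-8)^0.04 = 0.3552 m = 355 mm
Check: V = 3.75 m/s, Re = 8.55×10^5, f = 0.01430, h_f = 14.9 m ≈ 15.7 m ✓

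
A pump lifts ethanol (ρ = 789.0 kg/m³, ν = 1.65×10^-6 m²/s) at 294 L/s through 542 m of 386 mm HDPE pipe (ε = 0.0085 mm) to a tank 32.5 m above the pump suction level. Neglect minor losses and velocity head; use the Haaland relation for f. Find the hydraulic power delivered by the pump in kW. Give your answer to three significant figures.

V = 4Q/(πD²) = 2.512 m/s; Re = 5.88×10^5; ε/D = 2.20×10^-5; f = 0.01298
h_f = f(L/D)V²/2g = 5.866 m
Total head H = z + h_f = 32.5 + 5.866 = 38.37 m
P_hyd = ρgQH = 789.0·9.81·0.294·38.37 = 87.30 kW

P_hyd ≈ 87.3 kW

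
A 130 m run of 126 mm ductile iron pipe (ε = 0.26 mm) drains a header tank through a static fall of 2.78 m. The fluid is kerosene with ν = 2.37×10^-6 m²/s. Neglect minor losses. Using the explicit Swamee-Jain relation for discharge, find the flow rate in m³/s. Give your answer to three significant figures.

Q ≈ 0.0179 m³/s

Swamee-Jain (Type II): Q = -0.965·√(gD⁵h_f/L)·ln[ε/(3.7D) + √(3.17ν²L/(gD³h_f))]
√(gD⁵h_f/L) = √(9.81·0.126⁵·2.78/130) = 0.002581
ε/(3.7D) = 5.58×10^-4; √(3.17ν²L/(gD³h_f)) = 2.06×10^-4
Q = -0.965·0.002581·ln(7.637×10^-4) = 0.01788 m³/s
Check: V = 1.43 m/s, Re = 7.62×10^4, f = 0.02597, h_f = 2.81 m ≈ 2.78 m ✓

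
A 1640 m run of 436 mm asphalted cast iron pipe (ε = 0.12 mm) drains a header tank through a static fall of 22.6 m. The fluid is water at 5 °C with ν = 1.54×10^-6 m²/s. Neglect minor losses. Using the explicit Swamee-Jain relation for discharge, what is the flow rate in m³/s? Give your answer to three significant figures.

Q ≈ 0.410 m³/s

Swamee-Jain (Type II): Q = -0.965·√(gD⁵h_f/L)·ln[ε/(3.7D) + √(3.17ν²L/(gD³h_f))]
√(gD⁵h_f/L) = √(9.81·0.436⁵·22.6/1640) = 0.04615
ε/(3.7D) = 7.44×10^-5; √(3.17ν²L/(gD³h_f)) = 2.59×10^-5
Q = -0.965·0.04615·ln(1.003×10^-4) = 0.4101 m³/s
Check: V = 2.75 m/s, Re = 7.78×10^5, f = 0.01573, h_f = 22.7 m ≈ 22.6 m ✓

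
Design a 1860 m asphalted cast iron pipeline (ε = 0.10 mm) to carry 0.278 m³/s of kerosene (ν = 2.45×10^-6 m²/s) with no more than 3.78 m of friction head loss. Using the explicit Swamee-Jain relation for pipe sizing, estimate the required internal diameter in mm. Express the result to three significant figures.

Swamee-Jain (Type III): D = 0.66·[ε^1.25·(LQ²/(gh_f))^4.75 + ν·Q^9.4·(L/(gh_f))^5.2]^0.04
LQ²/(gh_f) = 3.877; L/(gh_f) = 50.16
Term 1 = ε^1.25·(…)^4.75 = 0.00624; Term 2 = ν·Q^9.4·(…)^5.2 = 0.0101
D = 0.66·(0.00624 + 0.0101)^0.04 = 0.5599 m = 560 mm
Check: V = 1.13 m/s, Re = 2.58×10^5, f = 0.01643, h_f = 3.55 m ≈ 3.78 m ✓

D ≈ 560 mm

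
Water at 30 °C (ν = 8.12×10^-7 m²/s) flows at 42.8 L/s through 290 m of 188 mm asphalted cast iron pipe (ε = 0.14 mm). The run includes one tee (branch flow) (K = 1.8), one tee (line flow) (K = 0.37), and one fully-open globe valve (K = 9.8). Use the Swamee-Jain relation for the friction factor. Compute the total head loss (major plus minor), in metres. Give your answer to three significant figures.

V = 4Q/(πD²) = 1.542 m/s; V²/2g = 0.1212 m
Re = 3.57×10^5, ε/D = 7.45×10^-4 → f = 0.01943 (Swamee-Jain)
Major: h_f = f(L/D)·V²/2g = 0.01943·1543·0.1212 = 3.632 m
Minor: ΣK = 12.0; h_m = ΣK·V²/2g = 1.450 m
Total H_L = 3.632 + 1.450 = 5.083 m

H_L ≈ 5.08 m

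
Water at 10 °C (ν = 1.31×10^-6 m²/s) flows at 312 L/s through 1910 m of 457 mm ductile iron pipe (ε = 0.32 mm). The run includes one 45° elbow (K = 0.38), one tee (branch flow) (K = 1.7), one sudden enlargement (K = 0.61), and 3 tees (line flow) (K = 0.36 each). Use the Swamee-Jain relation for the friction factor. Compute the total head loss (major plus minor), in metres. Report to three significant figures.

H_L ≈ 15.1 m

V = 4Q/(πD²) = 1.902 m/s; V²/2g = 0.1844 m
Re = 6.64×10^5, ε/D = 7.00×10^-4 → f = 0.01873 (Swamee-Jain)
Major: h_f = f(L/D)·V²/2g = 0.01873·4179·0.1844 = 14.44 m
Minor: ΣK = 3.77; h_m = ΣK·V²/2g = 0.6952 m
Total H_L = 14.44 + 0.6952 = 15.13 m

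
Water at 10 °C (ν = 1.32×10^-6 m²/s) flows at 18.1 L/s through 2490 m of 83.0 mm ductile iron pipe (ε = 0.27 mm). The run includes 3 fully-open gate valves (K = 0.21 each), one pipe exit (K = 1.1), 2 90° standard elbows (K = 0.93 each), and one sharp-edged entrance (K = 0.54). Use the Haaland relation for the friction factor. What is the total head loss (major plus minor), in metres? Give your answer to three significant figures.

H_L ≈ 471 m

V = 4Q/(πD²) = 3.345 m/s; V²/2g = 0.5704 m
Re = 2.10×10^5, ε/D = 0.00325 → f = 0.02737 (Haaland)
Major: h_f = f(L/D)·V²/2g = 0.02737·30000·0.5704 = 468.3 m
Minor: ΣK = 4.13; h_m = ΣK·V²/2g = 2.356 m
Total H_L = 468.3 + 2.356 = 470.6 m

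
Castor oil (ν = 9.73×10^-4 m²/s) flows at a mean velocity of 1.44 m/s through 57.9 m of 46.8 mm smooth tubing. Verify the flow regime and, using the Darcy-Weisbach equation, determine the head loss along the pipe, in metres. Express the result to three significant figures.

h_f ≈ 121 m

Re = VD/ν = 1.44·0.04680/9.73×10^-4 = 69.3 → laminar (Re < 2300)
f = 64/Re = 0.9240
h_f = f(L/D)V²/(2g) = 0.9240·(57.9/0.04680)·1.44²/(2·9.81) = 120.8 m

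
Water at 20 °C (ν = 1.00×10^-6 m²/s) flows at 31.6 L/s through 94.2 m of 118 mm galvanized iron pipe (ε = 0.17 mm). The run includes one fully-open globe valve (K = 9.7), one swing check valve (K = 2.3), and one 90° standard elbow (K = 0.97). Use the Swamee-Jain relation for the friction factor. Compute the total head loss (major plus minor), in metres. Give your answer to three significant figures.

V = 4Q/(πD²) = 2.890 m/s; V²/2g = 0.4256 m
Re = 3.41×10^5, ε/D = 0.00144 → f = 0.02231 (Swamee-Jain)
Major: h_f = f(L/D)·V²/2g = 0.02231·798.3·0.4256 = 7.581 m
Minor: ΣK = 13.0; h_m = ΣK·V²/2g = 5.520 m
Total H_L = 7.581 + 5.520 = 13.10 m

H_L ≈ 13.1 m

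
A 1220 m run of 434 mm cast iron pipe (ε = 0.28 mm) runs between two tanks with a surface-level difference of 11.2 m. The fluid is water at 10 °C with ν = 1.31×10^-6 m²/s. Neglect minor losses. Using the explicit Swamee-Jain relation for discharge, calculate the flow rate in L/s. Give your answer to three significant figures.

Swamee-Jain (Type II): Q = -0.965·√(gD⁵h_f/L)·ln[ε/(3.7D) + √(3.17ν²L/(gD³h_f))]
√(gD⁵h_f/L) = √(9.81·0.434⁵·11.2/1220) = 0.03724
ε/(3.7D) = 1.74×10^-4; √(3.17ν²L/(gD³h_f)) = 2.72×10^-5
Q = -0.965·0.03724·ln(2.016×10^-4) = 0.3058 m³/s
Check: V = 2.07 m/s, Re = 6.85×10^5, f = 0.01841, h_f = 11.3 m ≈ 11.2 m ✓

Q ≈ 306 L/s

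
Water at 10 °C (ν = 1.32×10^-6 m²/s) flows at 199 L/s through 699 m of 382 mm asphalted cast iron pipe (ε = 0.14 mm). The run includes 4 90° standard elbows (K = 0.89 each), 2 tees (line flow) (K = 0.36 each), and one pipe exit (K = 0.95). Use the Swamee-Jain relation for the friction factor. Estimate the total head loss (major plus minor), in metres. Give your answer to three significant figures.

V = 4Q/(πD²) = 1.736 m/s; V²/2g = 0.1537 m
Re = 5.02×10^5, ε/D = 3.66×10^-4 → f = 0.01687 (Swamee-Jain)
Major: h_f = f(L/D)·V²/2g = 0.01687·1830·0.1537 = 4.744 m
Minor: ΣK = 5.23; h_m = ΣK·V²/2g = 0.8037 m
Total H_L = 4.744 + 0.8037 = 5.548 m

H_L ≈ 5.55 m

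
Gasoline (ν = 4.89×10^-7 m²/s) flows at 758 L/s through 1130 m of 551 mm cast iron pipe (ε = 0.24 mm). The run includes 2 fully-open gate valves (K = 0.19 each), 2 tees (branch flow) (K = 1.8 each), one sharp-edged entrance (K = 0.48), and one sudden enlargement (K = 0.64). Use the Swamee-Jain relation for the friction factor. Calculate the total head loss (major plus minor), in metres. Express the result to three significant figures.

V = 4Q/(πD²) = 3.179 m/s; V²/2g = 0.5151 m
Re = 3.58×10^6, ε/D = 4.36×10^-4 → f = 0.01641 (Swamee-Jain)
Major: h_f = f(L/D)·V²/2g = 0.01641·2051·0.5151 = 17.33 m
Minor: ΣK = 5.10; h_m = ΣK·V²/2g = 2.627 m
Total H_L = 17.33 + 2.627 = 19.96 m

H_L ≈ 20.0 m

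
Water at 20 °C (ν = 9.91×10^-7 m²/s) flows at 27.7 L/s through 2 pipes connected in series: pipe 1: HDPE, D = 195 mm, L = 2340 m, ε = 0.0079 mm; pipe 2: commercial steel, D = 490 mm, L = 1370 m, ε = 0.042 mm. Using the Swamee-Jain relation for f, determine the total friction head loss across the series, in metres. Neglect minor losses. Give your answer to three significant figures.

H ≈ 8.56 m

Pipe 1: V = 0.9275 m/s, Re = 1.83×10^5, ε/D = 4.05×10^-5, f = 0.01616, h_1 = f(L/D)V²/2g = 8.502 m
Pipe 2: V = 0.1469 m/s, Re = 7.26×10^4, ε/D = 8.57×10^-5, f = 0.01955, h_2 = f(L/D)V²/2g = 0.06010 m
Series → Q common, losses add: H = Σh = 8.562 m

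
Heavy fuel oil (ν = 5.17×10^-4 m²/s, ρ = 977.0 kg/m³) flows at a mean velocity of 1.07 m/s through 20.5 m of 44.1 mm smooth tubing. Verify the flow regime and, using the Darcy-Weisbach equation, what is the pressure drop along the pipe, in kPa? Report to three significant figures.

Re = VD/ν = 1.07·0.04410/5.17×10^-4 = 91.3 → laminar (Re < 2300)
f = 64/Re = 0.7012
h_f = f(L/D)V²/(2g) = 0.7012·(20.5/0.04410)·1.07²/(2·9.81) = 19.02 m
Δp = ρg·h_f = 977.0·9.81·19.02 = 182.3 kPa

Δp ≈ 182 kPa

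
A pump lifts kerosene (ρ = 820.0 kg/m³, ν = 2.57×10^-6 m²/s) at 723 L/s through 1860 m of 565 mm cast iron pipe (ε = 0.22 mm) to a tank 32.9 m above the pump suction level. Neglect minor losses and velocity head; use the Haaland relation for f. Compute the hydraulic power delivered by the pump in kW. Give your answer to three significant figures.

P_hyd ≈ 326 kW

V = 4Q/(πD²) = 2.884 m/s; Re = 6.34×10^5; ε/D = 3.89×10^-4; f = 0.01664
h_f = f(L/D)V²/2g = 23.21 m
Total head H = z + h_f = 32.9 + 23.21 = 56.11 m
P_hyd = ρgQH = 820.0·9.81·0.723·56.11 = 326.4 kW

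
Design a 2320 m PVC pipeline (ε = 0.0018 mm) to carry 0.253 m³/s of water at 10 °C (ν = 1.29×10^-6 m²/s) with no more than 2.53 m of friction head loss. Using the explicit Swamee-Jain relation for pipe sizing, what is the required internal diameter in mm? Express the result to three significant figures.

Swamee-Jain (Type III): D = 0.66·[ε^1.25·(LQ²/(gh_f))^4.75 + ν·Q^9.4·(L/(gh_f))^5.2]^0.04
LQ²/(gh_f) = 5.983; L/(gh_f) = 93.48
Term 1 = ε^1.25·(…)^4.75 = 3.23×10^-4; Term 2 = ν·Q^9.4·(…)^5.2 = 0.0559
D = 0.66·(3.23×10^-4 + 0.0559)^0.04 = 0.5882 m = 588 mm
Check: V = 0.931 m/s, Re = 4.25×10^5, f = 0.01353, h_f = 2.36 m ≈ 2.53 m ✓

D ≈ 588 mm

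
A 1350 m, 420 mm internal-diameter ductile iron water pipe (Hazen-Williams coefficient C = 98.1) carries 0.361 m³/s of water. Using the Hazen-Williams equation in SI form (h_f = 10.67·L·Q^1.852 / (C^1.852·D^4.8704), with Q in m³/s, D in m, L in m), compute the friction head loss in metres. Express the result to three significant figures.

h_f = 10.67·1350·0.361^1.852 / (98.1^1.852·0.420^4.8704) = 30.57 m

h_f ≈ 30.6 m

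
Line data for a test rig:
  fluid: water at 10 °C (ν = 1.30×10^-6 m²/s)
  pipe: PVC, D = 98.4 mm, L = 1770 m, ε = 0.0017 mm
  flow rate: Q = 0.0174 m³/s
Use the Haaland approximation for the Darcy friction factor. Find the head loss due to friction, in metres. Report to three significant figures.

h_f ≈ 77.0 m

V = 4Q/(πD²) = 4·0.0174/(π·0.0984²) = 2.288 m/s
Re = VD/ν = 2.288·0.0984/1.30×10^-6 = 1.73×10^5 → turbulent
ε/D = 0.0017/98.4 = 1.73×10^-5
Haaland: f = 0.01604
h_f = f(L/D)V²/(2g) = 0.01604·(1770/0.0984)·2.288²/(2·9.81) = 76.98 m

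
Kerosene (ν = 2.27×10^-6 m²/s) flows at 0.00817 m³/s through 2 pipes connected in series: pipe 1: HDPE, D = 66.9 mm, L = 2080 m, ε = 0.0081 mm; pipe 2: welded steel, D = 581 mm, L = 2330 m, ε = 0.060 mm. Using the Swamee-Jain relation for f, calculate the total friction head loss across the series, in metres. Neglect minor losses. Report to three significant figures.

Pipe 1: V = 2.324 m/s, Re = 6.85×10^4, ε/D = 1.21×10^-4, f = 0.01994, h_1 = f(L/D)V²/2g = 170.7 m
Pipe 2: V = 0.03082 m/s, Re = 7890, ε/D = 1.03×10^-4, f = 0.03326, h_2 = f(L/D)V²/2g = 0.006456 m
Series → Q common, losses add: H = Σh = 170.7 m

H ≈ 171 m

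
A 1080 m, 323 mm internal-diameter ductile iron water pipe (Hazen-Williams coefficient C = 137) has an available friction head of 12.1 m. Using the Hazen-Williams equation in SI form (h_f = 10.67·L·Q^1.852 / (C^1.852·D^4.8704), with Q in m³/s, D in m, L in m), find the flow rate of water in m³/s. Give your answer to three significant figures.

Q ≈ 0.173 m³/s

Rearranging: Q = [h_f·C^1.852·D^4.8704 / (10.67·L)]^(1/1.852)
Q = [12.1·137^1.852·0.323^4.8704 / (10.67·1080)]^0.540 = 0.1728 m³/s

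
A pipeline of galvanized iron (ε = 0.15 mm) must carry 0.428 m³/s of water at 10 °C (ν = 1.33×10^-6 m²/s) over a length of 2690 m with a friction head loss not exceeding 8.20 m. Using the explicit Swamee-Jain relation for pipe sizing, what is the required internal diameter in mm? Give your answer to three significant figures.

D ≈ 608 mm

Swamee-Jain (Type III): D = 0.66·[ε^1.25·(LQ²/(gh_f))^4.75 + ν·Q^9.4·(L/(gh_f))^5.2]^0.04
LQ²/(gh_f) = 6.126; L/(gh_f) = 33.44
Term 1 = ε^1.25·(…)^4.75 = 0.0910; Term 2 = ν·Q^9.4·(…)^5.2 = 0.0385
D = 0.66·(0.0910 + 0.0385)^0.04 = 0.6082 m = 608 mm
Check: V = 1.47 m/s, Re = 6.74×10^5, f = 0.01560, h_f = 7.63 m ≈ 8.20 m ✓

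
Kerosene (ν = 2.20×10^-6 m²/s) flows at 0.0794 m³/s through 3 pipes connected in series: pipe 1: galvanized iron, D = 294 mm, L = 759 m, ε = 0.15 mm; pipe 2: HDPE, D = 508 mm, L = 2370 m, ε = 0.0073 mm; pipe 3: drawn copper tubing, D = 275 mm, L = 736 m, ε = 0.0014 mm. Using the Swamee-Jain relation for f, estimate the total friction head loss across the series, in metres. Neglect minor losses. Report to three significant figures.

Pipe 1: V = 1.170 m/s, Re = 1.56×10^5, ε/D = 5.10×10^-4, f = 0.01944, h_1 = f(L/D)V²/2g = 3.499 m
Pipe 2: V = 0.3917 m/s, Re = 9.05×10^4, ε/D = 1.44×10^-5, f = 0.01833, h_2 = f(L/D)V²/2g = 0.6687 m
Pipe 3: V = 1.337 m/s, Re = 1.67×10^5, ε/D = 5.09×10^-6, f = 0.01613, h_3 = f(L/D)V²/2g = 3.933 m
Series → Q common, losses add: H = Σh = 8.100 m

H ≈ 8.10 m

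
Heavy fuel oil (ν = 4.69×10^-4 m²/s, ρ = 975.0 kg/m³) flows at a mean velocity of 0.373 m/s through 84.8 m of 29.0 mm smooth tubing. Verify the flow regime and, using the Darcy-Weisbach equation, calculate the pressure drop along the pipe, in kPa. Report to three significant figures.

Re = VD/ν = 0.373·0.02900/4.69×10^-4 = 23.1 → laminar (Re < 2300)
f = 64/Re = 2.775
h_f = f(L/D)V²/(2g) = 2.775·(84.8/0.02900)·0.373²/(2·9.81) = 57.54 m
Δp = ρg·h_f = 975.0·9.81·57.54 = 550.3 kPa

Δp ≈ 550 kPa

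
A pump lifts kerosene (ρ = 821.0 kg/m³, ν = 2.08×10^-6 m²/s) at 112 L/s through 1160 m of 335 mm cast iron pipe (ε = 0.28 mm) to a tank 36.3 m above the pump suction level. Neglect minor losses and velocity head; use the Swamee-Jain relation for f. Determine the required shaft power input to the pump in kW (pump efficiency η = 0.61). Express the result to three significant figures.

V = 4Q/(πD²) = 1.271 m/s; Re = 2.05×10^5; ε/D = 8.36×10^-4; f = 0.02049
h_f = f(L/D)V²/2g = 5.838 m
Total head H = z + h_f = 36.3 + 5.838 = 42.14 m
P_hyd = ρgQH = 821.0·9.81·0.112·42.14 = 38.01 kW
P_shaft = P_hyd/η = 38.01/0.61 = 62.31 kW

P_shaft ≈ 62.3 kW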